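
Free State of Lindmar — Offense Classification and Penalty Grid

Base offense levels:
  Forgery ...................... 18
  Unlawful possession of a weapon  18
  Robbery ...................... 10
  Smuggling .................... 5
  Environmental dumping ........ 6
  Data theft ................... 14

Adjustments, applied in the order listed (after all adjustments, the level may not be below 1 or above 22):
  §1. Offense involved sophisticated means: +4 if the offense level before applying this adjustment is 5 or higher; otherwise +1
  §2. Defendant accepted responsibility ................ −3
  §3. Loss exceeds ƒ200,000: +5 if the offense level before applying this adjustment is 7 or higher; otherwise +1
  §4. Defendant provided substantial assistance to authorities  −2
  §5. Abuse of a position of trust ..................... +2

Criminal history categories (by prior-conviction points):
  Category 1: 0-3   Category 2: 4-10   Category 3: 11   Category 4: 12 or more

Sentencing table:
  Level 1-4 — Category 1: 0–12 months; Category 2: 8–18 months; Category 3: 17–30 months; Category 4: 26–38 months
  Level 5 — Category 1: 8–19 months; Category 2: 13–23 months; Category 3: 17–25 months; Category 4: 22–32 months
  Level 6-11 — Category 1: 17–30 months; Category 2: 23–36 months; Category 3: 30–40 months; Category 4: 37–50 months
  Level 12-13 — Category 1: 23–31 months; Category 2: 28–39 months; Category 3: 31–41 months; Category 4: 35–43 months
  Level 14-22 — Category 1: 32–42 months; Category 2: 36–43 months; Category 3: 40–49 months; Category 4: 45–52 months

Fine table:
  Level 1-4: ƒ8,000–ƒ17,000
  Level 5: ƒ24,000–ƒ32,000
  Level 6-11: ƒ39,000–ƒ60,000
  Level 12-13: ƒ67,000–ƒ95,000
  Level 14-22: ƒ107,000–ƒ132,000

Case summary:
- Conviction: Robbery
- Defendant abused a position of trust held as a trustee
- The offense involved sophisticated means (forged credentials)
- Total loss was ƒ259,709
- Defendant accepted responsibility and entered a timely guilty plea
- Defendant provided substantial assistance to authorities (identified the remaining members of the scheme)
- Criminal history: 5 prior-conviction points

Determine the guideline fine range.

ƒ107,000–ƒ132,000

Base offense level for robbery: 10.
§1 applies (level before this adjustment is 10 ≥ 5, so +4): 10 + 4 = 14.
§2 applies: 14 − 3 = 11.
§3 applies (level before this adjustment is 11 ≥ 7, so +5): 11 + 5 = 16.
§4 applies: 16 − 2 = 14.
§5 applies: 14 + 2 = 16.
Final offense level: 16.
Level 16 falls in the 14-22 band.
Fine table: Level 14-22 → ƒ107,000–ƒ132,000.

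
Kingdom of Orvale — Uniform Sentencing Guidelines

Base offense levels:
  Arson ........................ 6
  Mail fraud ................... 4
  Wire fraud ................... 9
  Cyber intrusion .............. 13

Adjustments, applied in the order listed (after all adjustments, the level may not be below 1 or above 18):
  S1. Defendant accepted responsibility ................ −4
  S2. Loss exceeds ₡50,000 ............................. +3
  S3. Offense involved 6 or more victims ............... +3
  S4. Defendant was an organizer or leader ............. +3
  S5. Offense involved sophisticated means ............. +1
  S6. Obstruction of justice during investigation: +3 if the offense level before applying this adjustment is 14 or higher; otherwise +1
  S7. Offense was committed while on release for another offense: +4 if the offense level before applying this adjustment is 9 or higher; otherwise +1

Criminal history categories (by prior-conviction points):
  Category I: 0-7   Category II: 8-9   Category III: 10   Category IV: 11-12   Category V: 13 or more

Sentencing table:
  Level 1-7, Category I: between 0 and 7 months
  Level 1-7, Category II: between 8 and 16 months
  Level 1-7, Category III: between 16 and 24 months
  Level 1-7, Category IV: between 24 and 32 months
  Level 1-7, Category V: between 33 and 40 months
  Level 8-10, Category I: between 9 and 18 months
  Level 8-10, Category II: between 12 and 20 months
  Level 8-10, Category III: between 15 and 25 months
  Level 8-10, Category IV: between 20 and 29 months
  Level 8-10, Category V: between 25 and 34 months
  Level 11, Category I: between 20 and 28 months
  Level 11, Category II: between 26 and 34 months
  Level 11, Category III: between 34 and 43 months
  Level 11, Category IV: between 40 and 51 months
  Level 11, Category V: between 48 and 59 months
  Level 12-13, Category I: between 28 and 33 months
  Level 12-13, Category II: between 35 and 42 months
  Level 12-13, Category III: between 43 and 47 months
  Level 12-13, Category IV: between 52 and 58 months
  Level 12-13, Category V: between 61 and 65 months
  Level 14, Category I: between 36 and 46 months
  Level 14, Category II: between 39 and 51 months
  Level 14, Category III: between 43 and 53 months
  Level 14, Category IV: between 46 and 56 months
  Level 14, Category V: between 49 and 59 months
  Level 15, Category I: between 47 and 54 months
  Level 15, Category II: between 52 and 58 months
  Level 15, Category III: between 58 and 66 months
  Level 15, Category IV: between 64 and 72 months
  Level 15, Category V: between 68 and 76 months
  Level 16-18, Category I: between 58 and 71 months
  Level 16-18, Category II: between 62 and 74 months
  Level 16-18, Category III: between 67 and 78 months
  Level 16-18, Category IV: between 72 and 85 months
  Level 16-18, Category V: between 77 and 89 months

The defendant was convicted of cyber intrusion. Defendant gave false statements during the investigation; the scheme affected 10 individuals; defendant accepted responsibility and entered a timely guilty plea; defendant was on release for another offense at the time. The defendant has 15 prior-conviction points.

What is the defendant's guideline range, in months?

77-89 months

Base offense level for cyber intrusion: 13.
S1 applies: 13 − 4 = 9.
S3 applies: 9 + 3 = 12.
S4 does not apply.
S6 applies (level before this adjustment is 12 < 14, so +1): 12 + 1 = 13.
S7 applies (level before this adjustment is 13 ≥ 9, so +4): 13 + 4 = 17.
Final offense level: 17.
Criminal history: 15 prior points → Category V (13+).
Level 17 falls in the 16-18 band.
Grid: Level 16-18 × Category V = 77-89 months.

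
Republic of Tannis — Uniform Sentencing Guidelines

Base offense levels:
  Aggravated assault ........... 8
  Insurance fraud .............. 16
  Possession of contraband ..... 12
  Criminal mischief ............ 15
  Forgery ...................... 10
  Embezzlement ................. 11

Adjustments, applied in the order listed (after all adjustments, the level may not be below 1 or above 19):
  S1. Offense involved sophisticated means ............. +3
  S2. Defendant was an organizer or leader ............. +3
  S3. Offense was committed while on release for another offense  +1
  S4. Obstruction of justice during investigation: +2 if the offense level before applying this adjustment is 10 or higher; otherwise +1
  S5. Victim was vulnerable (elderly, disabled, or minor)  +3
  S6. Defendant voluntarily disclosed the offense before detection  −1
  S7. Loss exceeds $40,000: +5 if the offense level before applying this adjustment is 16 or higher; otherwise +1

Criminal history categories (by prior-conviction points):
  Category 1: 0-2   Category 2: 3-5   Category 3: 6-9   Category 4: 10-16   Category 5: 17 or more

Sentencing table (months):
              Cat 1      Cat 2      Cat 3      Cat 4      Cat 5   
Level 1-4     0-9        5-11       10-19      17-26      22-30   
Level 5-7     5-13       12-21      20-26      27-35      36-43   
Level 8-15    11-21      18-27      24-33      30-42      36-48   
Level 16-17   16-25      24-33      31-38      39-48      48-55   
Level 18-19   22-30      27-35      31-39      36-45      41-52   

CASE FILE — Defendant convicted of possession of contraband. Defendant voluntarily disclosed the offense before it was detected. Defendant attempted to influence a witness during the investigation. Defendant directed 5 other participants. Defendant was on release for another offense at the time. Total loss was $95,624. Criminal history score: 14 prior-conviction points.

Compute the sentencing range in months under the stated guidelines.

Base offense level for possession of contraband: 12.
S2 applies: 12 + 3 = 15.
S3 applies: 15 + 1 = 16.
S4 applies (level before this adjustment is 16 ≥ 10, so +2): 16 + 2 = 18.
S5 does not apply.
S6 applies: 18 − 1 = 17.
S7 applies (level before this adjustment is 17 ≥ 16, so +5): 17 + 5 = 22.
Level 22 exceeds the maximum of 19; capped at 19.
Final offense level: 19.
Criminal history: 14 prior points → Category 4 (10-16).
Level 19 falls in the 18-19 band.
Grid: Level 18-19 × Category 4 = 36-45 months.

36-45 months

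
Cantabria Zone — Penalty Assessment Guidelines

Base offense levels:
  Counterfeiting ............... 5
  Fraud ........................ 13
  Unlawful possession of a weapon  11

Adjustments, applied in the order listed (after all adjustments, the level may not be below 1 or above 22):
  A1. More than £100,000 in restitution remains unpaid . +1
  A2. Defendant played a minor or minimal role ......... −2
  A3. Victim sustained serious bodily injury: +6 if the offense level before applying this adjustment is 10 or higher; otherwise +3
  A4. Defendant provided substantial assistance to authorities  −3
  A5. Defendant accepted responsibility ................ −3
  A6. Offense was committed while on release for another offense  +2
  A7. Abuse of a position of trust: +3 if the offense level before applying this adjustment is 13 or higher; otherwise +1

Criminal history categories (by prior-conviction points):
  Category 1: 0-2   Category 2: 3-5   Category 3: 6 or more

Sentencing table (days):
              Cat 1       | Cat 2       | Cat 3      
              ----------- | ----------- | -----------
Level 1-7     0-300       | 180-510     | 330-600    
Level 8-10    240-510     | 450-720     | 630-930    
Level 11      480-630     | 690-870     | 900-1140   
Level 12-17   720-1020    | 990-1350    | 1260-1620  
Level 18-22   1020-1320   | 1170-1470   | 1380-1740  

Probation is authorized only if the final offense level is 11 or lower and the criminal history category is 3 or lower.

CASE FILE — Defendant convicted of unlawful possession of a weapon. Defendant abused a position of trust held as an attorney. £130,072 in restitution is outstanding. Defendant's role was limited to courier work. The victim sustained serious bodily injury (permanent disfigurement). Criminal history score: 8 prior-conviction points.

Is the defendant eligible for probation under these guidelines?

No

Base offense level for unlawful possession of a weapon: 11.
A1 applies: 11 + 1 = 12.
A2 applies: 12 − 2 = 10.
A3 applies (level before this adjustment is 10 ≥ 10, so +6): 10 + 6 = 16.
A4 does not apply.
A7 applies (level before this adjustment is 16 ≥ 13, so +3): 16 + 3 = 19.
Final offense level: 19.
Criminal history: 8 prior points → Category 3 (6+).
Level 19 falls in the 18-22 band.
Grid: Level 18-22 × Category 3 = 1380-1740 days.
Probation check: level 19 > 11 and category 3 ≤ 3 → not eligible.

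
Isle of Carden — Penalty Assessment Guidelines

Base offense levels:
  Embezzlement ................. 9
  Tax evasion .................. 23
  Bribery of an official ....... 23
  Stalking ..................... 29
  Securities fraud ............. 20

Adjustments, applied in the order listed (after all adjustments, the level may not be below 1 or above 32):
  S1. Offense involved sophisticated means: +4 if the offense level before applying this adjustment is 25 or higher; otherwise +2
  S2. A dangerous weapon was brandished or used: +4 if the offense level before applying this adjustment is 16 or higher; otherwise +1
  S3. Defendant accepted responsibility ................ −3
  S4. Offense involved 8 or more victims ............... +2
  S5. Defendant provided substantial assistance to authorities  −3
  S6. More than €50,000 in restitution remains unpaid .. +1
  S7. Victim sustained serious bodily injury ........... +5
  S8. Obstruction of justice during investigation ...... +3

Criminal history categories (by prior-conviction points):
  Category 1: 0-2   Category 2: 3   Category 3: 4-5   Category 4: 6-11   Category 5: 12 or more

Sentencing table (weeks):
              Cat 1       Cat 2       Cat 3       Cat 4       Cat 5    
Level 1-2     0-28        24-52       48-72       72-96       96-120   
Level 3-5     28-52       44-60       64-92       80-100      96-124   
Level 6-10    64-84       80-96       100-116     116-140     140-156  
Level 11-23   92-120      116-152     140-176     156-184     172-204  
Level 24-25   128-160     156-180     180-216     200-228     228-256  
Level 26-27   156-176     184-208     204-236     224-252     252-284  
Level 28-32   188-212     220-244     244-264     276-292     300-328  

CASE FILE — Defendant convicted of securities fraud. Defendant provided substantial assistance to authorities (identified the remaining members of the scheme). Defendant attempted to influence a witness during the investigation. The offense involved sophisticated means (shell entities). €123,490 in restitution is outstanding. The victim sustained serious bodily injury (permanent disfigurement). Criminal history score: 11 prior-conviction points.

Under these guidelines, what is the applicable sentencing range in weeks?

Base offense level for securities fraud: 20.
S1 applies (level before this adjustment is 20 < 25, so +2): 20 + 2 = 22.
S3 does not apply.
S4 does not apply.
S5 applies: 22 − 3 = 19.
S6 applies: 19 + 1 = 20.
S7 applies: 20 + 5 = 25.
S8 applies: 25 + 3 = 28.
Final offense level: 28.
Criminal history: 11 prior points → Category 4 (6-11).
Level 28 falls in the 28-32 band.
Grid: Level 28-32 × Category 4 = 276-292 weeks.

276-292 weeks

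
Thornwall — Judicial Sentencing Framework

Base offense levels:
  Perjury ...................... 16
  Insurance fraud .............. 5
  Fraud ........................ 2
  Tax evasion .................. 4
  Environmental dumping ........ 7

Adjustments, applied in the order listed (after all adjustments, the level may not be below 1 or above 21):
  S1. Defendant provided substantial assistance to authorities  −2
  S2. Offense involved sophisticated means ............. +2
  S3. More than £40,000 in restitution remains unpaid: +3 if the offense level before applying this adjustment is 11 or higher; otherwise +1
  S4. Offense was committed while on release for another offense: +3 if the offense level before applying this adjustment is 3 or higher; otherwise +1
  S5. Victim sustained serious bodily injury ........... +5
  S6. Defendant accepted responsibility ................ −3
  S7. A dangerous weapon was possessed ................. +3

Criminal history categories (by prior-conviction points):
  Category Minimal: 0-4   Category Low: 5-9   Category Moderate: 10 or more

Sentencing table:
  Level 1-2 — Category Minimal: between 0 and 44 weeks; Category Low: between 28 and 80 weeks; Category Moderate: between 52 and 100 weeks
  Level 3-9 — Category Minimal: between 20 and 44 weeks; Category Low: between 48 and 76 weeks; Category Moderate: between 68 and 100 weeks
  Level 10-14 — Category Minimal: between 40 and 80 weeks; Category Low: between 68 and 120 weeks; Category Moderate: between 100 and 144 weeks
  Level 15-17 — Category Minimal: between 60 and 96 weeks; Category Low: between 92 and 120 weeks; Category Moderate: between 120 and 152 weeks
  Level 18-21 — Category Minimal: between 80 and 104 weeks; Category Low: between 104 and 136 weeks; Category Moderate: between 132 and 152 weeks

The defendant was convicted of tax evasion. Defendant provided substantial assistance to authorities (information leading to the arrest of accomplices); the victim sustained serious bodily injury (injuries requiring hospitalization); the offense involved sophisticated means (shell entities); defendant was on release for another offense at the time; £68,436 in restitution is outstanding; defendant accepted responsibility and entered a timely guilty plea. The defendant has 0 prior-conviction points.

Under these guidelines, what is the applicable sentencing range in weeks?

Base offense level for tax evasion: 4.
S1 applies: 4 − 2 = 2.
S2 applies: 2 + 2 = 4.
S3 applies (level before this adjustment is 4 < 11, so +1): 4 + 1 = 5.
S4 applies (level before this adjustment is 5 ≥ 3, so +3): 5 + 3 = 8.
S5 applies: 8 + 5 = 13.
S6 applies: 13 − 3 = 10.
Final offense level: 10.
Criminal history: 0 prior points → Category Minimal (0-4).
Level 10 falls in the 10-14 band.
Grid: Level 10-14 × Category Minimal = 40-80 weeks.

40-80 weeks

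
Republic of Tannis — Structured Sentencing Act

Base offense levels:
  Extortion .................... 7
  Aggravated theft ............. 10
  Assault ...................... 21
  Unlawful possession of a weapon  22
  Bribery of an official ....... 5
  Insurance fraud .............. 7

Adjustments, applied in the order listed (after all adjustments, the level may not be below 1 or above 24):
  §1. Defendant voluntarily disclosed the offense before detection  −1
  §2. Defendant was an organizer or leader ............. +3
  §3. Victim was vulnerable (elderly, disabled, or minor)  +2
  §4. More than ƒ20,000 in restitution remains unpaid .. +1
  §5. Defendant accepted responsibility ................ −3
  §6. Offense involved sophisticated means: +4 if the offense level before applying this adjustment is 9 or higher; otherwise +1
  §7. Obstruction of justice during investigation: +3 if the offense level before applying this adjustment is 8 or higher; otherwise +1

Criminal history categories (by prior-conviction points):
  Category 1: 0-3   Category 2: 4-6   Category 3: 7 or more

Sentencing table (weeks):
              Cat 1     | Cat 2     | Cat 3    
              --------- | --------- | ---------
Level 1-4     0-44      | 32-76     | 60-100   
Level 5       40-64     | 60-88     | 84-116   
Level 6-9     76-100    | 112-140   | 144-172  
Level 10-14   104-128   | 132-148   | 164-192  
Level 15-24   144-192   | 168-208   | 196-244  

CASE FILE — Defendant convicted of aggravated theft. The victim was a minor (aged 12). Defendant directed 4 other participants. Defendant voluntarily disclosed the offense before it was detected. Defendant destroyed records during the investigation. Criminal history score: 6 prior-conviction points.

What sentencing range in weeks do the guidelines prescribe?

168-208 weeks

Base offense level for aggravated theft: 10.
§1 applies: 10 − 1 = 9.
§2 applies: 9 + 3 = 12.
§3 applies: 12 + 2 = 14.
§5 does not apply.
§6 does not apply.
§7 applies (level before this adjustment is 14 ≥ 8, so +3): 14 + 3 = 17.
Final offense level: 17.
Criminal history: 6 prior points → Category 2 (4-6).
Level 17 falls in the 15-24 band.
Grid: Level 15-24 × Category 2 = 168-208 weeks.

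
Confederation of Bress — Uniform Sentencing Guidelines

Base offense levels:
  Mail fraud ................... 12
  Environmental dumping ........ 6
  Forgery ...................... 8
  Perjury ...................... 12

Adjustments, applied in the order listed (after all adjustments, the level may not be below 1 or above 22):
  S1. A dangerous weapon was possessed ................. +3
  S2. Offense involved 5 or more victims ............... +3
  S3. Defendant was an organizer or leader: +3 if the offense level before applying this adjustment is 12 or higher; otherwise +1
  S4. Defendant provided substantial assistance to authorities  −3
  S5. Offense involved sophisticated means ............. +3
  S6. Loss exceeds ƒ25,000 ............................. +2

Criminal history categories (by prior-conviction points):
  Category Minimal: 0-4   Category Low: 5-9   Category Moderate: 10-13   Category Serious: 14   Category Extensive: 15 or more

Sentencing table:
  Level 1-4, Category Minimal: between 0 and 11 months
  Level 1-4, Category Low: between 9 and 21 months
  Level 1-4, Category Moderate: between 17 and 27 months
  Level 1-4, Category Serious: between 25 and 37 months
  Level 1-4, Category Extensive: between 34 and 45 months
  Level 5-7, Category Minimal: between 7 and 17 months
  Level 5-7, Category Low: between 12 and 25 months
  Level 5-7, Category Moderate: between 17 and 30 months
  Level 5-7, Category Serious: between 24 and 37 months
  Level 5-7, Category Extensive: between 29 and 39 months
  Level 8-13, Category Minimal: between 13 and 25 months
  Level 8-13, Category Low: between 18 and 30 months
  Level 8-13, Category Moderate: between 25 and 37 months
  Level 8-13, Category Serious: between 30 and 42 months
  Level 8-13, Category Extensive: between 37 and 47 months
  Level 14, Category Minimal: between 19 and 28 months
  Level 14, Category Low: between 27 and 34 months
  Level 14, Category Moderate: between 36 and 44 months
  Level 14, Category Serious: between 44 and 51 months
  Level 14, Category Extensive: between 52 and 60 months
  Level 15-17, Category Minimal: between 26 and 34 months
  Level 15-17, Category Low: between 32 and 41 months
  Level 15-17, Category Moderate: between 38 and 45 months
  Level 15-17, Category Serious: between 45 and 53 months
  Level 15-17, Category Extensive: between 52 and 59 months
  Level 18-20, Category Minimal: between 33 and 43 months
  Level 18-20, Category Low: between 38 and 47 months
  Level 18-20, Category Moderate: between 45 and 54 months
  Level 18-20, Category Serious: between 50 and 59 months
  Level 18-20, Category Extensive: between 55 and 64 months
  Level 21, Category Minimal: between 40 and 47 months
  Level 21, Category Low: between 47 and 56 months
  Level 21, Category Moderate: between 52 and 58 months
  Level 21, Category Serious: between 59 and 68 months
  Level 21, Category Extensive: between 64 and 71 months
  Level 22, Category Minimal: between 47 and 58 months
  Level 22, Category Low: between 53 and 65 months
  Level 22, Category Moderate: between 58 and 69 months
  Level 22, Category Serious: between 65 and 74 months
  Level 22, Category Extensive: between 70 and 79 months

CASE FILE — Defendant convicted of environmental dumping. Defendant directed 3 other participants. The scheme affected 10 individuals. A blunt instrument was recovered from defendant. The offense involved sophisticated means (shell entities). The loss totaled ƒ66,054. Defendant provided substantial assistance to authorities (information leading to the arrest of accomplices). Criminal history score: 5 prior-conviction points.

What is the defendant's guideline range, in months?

Base offense level for environmental dumping: 6.
S1 applies: 6 + 3 = 9.
S2 applies: 9 + 3 = 12.
S3 applies (level before this adjustment is 12 ≥ 12, so +3): 12 + 3 = 15.
S4 applies: 15 − 3 = 12.
S5 applies: 12 + 3 = 15.
S6 applies: 15 + 2 = 17.
Final offense level: 17.
Criminal history: 5 prior points → Category Low (5-9).
Level 17 falls in the 15-17 band.
Grid: Level 15-17 × Category Low = 32-41 months.

32-41 months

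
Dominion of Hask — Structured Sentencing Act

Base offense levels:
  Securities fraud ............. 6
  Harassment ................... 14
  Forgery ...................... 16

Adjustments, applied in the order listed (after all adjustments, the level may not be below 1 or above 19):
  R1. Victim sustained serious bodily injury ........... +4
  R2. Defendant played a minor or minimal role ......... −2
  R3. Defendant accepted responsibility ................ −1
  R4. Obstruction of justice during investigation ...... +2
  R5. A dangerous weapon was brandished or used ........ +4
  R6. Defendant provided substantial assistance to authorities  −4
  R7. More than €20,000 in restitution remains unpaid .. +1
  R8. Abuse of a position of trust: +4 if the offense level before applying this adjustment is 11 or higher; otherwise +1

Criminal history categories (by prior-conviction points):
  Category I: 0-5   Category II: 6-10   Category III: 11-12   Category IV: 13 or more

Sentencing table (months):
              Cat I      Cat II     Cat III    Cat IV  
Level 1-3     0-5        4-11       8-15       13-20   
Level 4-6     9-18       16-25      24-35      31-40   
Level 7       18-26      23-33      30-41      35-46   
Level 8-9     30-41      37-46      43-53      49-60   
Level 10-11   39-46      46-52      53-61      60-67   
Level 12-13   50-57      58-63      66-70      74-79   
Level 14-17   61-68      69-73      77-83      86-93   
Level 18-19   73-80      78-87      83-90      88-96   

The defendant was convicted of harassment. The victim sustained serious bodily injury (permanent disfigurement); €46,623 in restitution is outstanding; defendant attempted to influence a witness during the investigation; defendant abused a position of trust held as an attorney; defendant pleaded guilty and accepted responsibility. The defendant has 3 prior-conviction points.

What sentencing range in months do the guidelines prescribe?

73-80 months

Base offense level for harassment: 14.
R1 applies: 14 + 4 = 18.
R3 applies: 18 − 1 = 17.
R4 applies: 17 + 2 = 19.
R7 applies: 19 + 1 = 20.
R8 applies (level before this adjustment is 20 ≥ 11, so +4): 20 + 4 = 24.
Level 24 exceeds the maximum of 19; capped at 19.
Final offense level: 19.
Criminal history: 3 prior points → Category I (0-5).
Level 19 falls in the 18-19 band.
Grid: Level 18-19 × Category I = 73-80 months.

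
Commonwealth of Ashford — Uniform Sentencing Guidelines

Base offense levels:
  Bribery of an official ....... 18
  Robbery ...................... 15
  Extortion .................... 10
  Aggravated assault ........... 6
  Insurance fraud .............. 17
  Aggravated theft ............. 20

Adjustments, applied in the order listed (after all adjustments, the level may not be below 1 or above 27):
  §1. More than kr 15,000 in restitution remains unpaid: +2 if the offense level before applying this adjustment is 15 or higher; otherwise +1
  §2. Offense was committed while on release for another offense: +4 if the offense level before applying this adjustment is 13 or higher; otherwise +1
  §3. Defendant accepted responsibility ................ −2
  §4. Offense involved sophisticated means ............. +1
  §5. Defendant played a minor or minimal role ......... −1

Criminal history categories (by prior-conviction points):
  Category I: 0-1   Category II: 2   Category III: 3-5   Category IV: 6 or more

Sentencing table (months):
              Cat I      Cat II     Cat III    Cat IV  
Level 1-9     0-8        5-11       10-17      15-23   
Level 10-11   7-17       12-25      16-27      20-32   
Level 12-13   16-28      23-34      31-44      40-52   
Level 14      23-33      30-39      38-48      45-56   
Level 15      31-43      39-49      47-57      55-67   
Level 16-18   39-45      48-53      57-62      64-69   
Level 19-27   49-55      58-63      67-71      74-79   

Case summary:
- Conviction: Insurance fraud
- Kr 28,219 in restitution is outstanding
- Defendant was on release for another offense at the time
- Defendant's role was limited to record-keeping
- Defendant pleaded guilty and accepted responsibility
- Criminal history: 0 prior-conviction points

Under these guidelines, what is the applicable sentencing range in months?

49-55 months

Base offense level for insurance fraud: 17.
§1 applies (level before this adjustment is 17 ≥ 15, so +2): 17 + 2 = 19.
§2 applies (level before this adjustment is 19 ≥ 13, so +4): 19 + 4 = 23.
§3 applies: 23 − 2 = 21.
§5 applies: 21 − 1 = 20.
Final offense level: 20.
Criminal history: 0 prior points → Category I (0-1).
Level 20 falls in the 19-27 band.
Grid: Level 19-27 × Category I = 49-55 months.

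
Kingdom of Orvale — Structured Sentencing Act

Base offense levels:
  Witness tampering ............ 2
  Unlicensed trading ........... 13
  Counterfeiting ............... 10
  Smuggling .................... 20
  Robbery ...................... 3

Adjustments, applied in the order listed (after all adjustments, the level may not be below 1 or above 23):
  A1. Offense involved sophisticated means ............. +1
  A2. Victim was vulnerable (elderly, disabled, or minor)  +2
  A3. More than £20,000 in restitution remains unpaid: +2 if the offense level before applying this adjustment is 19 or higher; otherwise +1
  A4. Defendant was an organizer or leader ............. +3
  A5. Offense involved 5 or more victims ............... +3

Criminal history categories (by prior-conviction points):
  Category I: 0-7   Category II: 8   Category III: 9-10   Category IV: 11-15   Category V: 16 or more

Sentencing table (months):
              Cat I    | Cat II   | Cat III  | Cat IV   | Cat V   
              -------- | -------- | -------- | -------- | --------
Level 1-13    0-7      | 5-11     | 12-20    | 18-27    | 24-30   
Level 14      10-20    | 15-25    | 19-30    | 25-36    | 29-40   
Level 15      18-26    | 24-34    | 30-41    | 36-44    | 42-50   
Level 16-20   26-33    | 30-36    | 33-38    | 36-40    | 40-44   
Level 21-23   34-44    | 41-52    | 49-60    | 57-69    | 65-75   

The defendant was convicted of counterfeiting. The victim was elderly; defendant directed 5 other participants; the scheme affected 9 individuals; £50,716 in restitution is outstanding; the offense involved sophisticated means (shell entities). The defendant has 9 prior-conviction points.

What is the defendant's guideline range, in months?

Base offense level for counterfeiting: 10.
A1 applies: 10 + 1 = 11.
A2 applies: 11 + 2 = 13.
A3 applies (level before this adjustment is 13 < 19, so +1): 13 + 1 = 14.
A4 applies: 14 + 3 = 17.
A5 applies: 17 + 3 = 20.
Final offense level: 20.
Criminal history: 9 prior points → Category III (9-10).
Level 20 falls in the 16-20 band.
Grid: Level 16-20 × Category III = 33-38 months.

33-38 months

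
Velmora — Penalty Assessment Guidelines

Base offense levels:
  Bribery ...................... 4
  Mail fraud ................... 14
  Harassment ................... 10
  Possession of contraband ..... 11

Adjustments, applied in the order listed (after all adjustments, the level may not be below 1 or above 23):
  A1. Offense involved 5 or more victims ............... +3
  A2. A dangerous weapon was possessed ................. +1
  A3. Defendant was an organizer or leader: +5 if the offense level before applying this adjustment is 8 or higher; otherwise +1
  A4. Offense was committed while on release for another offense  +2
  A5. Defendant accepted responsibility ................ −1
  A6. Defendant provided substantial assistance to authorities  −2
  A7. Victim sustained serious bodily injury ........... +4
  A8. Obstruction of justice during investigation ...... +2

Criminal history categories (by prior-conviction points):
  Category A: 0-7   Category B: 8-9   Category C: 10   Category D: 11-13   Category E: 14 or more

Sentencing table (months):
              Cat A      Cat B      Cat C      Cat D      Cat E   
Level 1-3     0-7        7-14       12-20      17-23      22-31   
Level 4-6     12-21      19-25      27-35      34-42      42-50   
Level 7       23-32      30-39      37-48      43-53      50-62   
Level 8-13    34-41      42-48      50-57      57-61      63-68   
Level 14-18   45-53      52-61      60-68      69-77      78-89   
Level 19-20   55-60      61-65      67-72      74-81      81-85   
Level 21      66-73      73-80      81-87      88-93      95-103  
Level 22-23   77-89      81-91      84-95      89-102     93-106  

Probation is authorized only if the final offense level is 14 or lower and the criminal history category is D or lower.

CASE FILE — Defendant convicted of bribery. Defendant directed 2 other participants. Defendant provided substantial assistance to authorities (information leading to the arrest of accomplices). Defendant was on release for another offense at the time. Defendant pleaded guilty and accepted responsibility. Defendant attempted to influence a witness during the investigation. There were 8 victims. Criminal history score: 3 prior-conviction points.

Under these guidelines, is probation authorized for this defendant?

Base offense level for bribery: 4.
A1 applies: 4 + 3 = 7.
A2 does not apply.
A3 applies (level before this adjustment is 7 < 8, so +1): 7 + 1 = 8.
A4 applies: 8 + 2 = 10.
A5 applies: 10 − 1 = 9.
A6 applies: 9 − 2 = 7.
A7 does not apply.
A8 applies: 7 + 2 = 9.
Final offense level: 9.
Criminal history: 3 prior points → Category A (0-7).
Level 9 falls in the 8-13 band.
Grid: Level 8-13 × Category A = 34-41 months.
Probation check: level 9 ≤ 14 and category A ≤ D → eligible.

Yes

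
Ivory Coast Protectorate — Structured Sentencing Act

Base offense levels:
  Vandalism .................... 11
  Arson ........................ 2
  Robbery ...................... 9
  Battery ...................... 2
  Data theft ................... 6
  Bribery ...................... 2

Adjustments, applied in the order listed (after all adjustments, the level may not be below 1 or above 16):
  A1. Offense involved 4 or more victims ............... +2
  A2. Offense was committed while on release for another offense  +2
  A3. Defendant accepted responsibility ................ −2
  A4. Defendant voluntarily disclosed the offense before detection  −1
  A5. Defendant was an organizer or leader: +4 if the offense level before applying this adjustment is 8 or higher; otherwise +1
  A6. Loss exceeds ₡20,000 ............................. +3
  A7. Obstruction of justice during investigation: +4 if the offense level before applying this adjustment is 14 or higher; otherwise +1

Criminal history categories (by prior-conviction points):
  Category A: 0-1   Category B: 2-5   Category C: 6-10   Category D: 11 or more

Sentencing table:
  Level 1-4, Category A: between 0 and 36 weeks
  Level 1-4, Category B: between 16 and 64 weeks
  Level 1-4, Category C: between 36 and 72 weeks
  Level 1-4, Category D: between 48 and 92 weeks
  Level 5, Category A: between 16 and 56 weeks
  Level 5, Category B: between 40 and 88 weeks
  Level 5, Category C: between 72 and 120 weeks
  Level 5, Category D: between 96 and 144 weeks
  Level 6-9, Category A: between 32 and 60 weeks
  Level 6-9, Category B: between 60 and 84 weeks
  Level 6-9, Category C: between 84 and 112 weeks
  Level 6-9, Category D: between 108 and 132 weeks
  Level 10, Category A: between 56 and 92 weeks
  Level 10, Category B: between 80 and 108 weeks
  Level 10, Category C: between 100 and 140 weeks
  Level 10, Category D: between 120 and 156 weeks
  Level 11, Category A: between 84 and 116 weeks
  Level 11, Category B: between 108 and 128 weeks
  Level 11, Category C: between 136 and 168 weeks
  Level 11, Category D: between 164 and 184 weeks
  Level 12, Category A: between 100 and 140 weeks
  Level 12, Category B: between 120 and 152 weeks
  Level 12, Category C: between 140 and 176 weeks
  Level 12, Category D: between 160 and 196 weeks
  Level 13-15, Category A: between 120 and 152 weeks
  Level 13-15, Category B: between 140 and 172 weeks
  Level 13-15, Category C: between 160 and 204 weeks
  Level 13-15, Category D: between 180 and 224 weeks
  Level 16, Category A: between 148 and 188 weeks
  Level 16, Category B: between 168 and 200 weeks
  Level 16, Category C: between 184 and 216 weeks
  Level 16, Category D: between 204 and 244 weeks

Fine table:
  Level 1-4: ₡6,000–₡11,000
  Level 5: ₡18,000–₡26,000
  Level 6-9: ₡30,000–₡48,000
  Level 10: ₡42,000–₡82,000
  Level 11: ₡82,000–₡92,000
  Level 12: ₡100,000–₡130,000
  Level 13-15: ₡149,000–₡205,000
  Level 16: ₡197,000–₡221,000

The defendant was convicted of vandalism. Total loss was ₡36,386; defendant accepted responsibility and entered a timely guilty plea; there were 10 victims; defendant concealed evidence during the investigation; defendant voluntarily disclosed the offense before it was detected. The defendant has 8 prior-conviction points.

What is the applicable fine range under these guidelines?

Base offense level for vandalism: 11.
A1 applies: 11 + 2 = 13.
A3 applies: 13 − 2 = 11.
A4 applies: 11 − 1 = 10.
A6 applies: 10 + 3 = 13.
A7 applies (level before this adjustment is 13 < 14, so +1): 13 + 1 = 14.
Final offense level: 14.
Level 14 falls in the 13-15 band.
Fine table: Level 13-15 → ₡149,000–₡205,000.

₡149,000–₡205,000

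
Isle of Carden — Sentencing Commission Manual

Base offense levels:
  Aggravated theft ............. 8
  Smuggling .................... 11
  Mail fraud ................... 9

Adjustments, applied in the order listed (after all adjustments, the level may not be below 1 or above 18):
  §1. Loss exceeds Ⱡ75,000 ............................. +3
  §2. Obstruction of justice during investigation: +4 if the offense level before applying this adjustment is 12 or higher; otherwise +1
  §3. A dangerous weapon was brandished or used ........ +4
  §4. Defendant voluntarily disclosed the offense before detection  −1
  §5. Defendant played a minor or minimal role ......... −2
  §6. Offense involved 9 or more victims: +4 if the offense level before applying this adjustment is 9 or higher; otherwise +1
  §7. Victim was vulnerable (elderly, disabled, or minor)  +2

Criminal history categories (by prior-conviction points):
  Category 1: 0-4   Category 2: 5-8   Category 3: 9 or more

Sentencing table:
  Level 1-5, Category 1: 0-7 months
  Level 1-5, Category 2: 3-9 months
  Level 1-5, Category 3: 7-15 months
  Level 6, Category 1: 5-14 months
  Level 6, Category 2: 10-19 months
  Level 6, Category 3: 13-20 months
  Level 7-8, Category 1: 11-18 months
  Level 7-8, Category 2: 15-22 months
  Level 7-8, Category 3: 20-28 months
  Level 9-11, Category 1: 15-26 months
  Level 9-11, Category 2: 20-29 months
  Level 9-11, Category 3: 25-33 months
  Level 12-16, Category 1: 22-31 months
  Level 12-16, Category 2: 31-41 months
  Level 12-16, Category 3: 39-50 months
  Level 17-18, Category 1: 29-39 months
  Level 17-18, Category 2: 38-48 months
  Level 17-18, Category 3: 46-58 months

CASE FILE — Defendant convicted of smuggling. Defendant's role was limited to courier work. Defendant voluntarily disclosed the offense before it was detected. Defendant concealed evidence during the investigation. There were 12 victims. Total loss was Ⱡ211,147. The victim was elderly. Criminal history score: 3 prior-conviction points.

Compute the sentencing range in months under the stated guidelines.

Base offense level for smuggling: 11.
§1 applies: 11 + 3 = 14.
§2 applies (level before this adjustment is 14 ≥ 12, so +4): 14 + 4 = 18.
§3 does not apply.
§4 applies: 18 − 1 = 17.
§5 applies: 17 − 2 = 15.
§6 applies (level before this adjustment is 15 ≥ 9, so +4): 15 + 4 = 19.
§7 applies: 19 + 2 = 21.
Level 21 exceeds the maximum of 18; capped at 18.
Final offense level: 18.
Criminal history: 3 prior points → Category 1 (0-4).
Level 18 falls in the 17-18 band.
Grid: Level 17-18 × Category 1 = 29-39 months.

29-39 months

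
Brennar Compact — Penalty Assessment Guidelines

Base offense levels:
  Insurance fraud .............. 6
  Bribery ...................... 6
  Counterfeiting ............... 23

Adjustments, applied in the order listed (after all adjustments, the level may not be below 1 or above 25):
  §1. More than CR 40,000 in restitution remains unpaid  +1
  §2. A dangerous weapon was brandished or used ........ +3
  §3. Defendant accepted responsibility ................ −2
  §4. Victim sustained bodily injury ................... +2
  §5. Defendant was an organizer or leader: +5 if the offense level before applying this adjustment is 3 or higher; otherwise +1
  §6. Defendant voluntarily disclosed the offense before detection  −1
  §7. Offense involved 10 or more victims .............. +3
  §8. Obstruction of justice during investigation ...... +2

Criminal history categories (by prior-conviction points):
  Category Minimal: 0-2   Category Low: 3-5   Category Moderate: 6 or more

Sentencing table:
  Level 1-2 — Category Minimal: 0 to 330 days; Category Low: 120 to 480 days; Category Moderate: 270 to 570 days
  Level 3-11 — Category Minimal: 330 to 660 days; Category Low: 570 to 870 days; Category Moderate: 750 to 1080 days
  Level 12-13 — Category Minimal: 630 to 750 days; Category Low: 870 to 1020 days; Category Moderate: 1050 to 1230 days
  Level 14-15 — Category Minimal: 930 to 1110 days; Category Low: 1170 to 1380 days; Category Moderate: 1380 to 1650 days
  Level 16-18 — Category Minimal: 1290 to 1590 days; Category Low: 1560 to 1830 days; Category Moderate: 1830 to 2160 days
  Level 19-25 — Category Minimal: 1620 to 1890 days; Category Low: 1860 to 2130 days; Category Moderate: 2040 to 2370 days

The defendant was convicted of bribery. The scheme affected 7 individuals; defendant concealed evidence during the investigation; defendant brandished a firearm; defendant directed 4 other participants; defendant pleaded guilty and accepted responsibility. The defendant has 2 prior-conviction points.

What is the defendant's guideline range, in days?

930-1110 days

Base offense level for bribery: 6.
§1 does not apply.
§2 applies: 6 + 3 = 9.
§3 applies: 9 − 2 = 7.
§5 applies (level before this adjustment is 7 ≥ 3, so +5): 7 + 5 = 12.
§8 applies: 12 + 2 = 14.
Final offense level: 14.
Criminal history: 2 prior points → Category Minimal (0-2).
Level 14 falls in the 14-15 band.
Grid: Level 14-15 × Category Minimal = 930-1110 days.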